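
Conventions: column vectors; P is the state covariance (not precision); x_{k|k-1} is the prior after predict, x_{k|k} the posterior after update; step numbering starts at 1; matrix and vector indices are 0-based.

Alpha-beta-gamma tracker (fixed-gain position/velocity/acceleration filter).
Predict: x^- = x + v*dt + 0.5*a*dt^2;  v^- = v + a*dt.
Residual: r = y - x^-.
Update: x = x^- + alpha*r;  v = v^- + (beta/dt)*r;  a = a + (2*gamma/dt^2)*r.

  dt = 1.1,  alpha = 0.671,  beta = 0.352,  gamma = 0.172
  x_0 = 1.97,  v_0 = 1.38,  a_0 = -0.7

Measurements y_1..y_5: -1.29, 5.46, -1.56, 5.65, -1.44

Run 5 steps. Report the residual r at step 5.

step 1: x_pred=3.0645  r=-4.3545  x^+=0.1426  v^+=-0.7834  a^+=-1.9380
step 2: x_pred=-1.8916  r=7.3516  x^+=3.0413  v^+=-0.5627  a^+=0.1521
step 3: x_pred=2.5144  r=-4.0744  x^+=-0.2195  v^+=-1.6992  a^+=-1.0063
step 4: x_pred=-2.6974  r=8.3474  x^+=2.9037  v^+=-0.1349  a^+=1.3669
step 5: x_pred=3.5823  r=-5.0223  x^+=0.2123  v^+=-0.2384  a^+=-0.0609

resid = -5.0223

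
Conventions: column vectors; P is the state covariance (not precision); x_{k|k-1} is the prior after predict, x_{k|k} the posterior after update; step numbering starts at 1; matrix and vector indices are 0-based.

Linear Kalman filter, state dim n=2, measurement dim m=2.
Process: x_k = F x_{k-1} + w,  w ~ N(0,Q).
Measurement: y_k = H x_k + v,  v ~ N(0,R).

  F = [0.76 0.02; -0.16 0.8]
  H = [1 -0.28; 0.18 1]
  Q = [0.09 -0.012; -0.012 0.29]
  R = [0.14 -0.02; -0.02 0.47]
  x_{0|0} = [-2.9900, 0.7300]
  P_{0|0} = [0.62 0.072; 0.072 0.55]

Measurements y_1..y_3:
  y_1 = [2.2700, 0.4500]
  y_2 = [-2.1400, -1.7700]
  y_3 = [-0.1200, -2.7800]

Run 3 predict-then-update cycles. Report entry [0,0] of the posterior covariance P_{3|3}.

P_post[0,0] = 0.0687

step 1: x^-=[-2.2578, 1.0624]  P^-=[0.4505 -0.0350; -0.0350 0.6394]  S=[0.6603 -0.1512; -0.1512 1.1114]  K=[0.7294 0.1407; -0.2000 0.5424]  nu=[4.8253, -0.2060]  x^+=[1.2328, -0.0144]  P^+=[0.1083 0.0320; 0.0320 0.2532]
step 2: x^-=[0.9366, -0.2088]  P^-=[0.1536 -0.0017; -0.0017 0.4466]  S=[0.3296 -0.1190; -0.1190 0.9210]  K=[0.5011 0.0929; -0.2199 0.4562]  nu=[-3.1351, -1.7298]  x^+=[-0.7951, -0.3085]  P^+=[0.0740 0.0203; 0.0203 0.2151]
step 3: x^-=[-0.6104, -0.1195]  P^-=[0.1334 -0.0053; -0.0053 0.4244]  S=[0.3097 -0.1198; -0.1198 0.8968]  K=[0.4680 0.0834; -0.2299 0.4414]  nu=[0.4570, -2.5506]  x^+=[-0.6094, -1.3505]  P^+=[0.0687 0.0175; 0.0175 0.2089]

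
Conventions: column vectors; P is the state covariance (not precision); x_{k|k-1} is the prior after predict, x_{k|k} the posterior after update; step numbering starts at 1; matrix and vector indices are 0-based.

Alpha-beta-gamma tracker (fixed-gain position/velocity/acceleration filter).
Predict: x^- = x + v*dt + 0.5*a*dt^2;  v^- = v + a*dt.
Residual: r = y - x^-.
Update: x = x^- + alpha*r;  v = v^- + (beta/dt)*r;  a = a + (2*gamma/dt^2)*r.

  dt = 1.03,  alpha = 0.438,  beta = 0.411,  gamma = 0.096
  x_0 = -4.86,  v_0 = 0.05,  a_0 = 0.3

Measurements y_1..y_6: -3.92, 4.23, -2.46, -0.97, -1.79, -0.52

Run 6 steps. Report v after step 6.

v_post = -2.8440

step 1: x_pred=-4.6494  r=0.7294  x^+=-4.3299  v^+=0.6500  a^+=0.4320
step 2: x_pred=-3.4312  r=7.6612  x^+=-0.0756  v^+=4.1520  a^+=1.8185
step 3: x_pred=5.1656  r=-7.6256  x^+=1.8256  v^+=2.9823  a^+=0.4384
step 4: x_pred=5.1299  r=-6.0999  x^+=2.4581  v^+=0.9998  a^+=-0.6655
step 5: x_pred=3.1349  r=-4.9249  x^+=0.9778  v^+=-1.6509  a^+=-1.5568
step 6: x_pred=-1.5484  r=1.0284  x^+=-1.0980  v^+=-2.8440  a^+=-1.3707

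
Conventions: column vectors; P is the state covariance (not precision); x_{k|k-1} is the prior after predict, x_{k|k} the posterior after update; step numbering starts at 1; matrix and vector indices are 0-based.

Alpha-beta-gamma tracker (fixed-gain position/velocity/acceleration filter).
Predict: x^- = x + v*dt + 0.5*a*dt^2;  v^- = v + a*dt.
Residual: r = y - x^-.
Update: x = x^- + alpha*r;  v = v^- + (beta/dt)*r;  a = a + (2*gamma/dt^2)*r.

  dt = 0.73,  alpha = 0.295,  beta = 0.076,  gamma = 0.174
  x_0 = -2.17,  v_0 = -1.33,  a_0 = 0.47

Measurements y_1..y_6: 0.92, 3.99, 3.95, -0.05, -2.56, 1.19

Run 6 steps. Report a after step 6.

a_post = -19.9824

step 1: x_pred=-3.0157  r=3.9357  x^+=-1.8546  v^+=-0.5772  a^+=3.0401
step 2: x_pred=-1.4659  r=5.4559  x^+=0.1436  v^+=2.2101  a^+=6.6030
step 3: x_pred=3.5163  r=0.4337  x^+=3.6443  v^+=7.0755  a^+=6.8862
step 4: x_pred=10.6442  r=-10.6942  x^+=7.4894  v^+=10.9890  a^+=-0.0974
step 5: x_pred=15.4854  r=-18.0454  x^+=10.1620  v^+=9.0392  a^+=-11.8817
step 6: x_pred=13.5948  r=-12.4048  x^+=9.9354  v^+=-0.9259  a^+=-19.9824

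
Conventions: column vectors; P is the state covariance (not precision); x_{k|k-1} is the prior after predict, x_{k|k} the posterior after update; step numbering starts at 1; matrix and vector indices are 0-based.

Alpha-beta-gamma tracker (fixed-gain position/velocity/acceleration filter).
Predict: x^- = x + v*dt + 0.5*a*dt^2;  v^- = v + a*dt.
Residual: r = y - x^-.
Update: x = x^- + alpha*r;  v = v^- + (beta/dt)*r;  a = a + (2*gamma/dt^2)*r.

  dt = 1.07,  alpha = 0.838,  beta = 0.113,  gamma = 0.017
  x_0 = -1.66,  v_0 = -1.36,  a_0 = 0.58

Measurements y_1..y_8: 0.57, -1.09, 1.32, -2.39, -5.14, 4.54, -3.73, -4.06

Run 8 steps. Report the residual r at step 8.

resid = -4.3731

step 1: x_pred=-2.7832  r=3.3532  x^+=0.0268  v^+=-0.3853  a^+=0.6796
step 2: x_pred=0.0036  r=-1.0936  x^+=-0.9128  v^+=0.2264  a^+=0.6471
step 3: x_pred=-0.3002  r=1.6202  x^+=1.0575  v^+=1.0899  a^+=0.6952
step 4: x_pred=2.6217  r=-5.0117  x^+=-1.5781  v^+=1.3045  a^+=0.5464
step 5: x_pred=0.1305  r=-5.2705  x^+=-4.2862  v^+=1.3325  a^+=0.3899
step 6: x_pred=-2.6372  r=7.1772  x^+=3.3773  v^+=2.5077  a^+=0.6030
step 7: x_pred=6.4057  r=-10.1357  x^+=-2.0880  v^+=2.0825  a^+=0.3020
step 8: x_pred=0.3131  r=-4.3731  x^+=-3.3516  v^+=1.9438  a^+=0.1721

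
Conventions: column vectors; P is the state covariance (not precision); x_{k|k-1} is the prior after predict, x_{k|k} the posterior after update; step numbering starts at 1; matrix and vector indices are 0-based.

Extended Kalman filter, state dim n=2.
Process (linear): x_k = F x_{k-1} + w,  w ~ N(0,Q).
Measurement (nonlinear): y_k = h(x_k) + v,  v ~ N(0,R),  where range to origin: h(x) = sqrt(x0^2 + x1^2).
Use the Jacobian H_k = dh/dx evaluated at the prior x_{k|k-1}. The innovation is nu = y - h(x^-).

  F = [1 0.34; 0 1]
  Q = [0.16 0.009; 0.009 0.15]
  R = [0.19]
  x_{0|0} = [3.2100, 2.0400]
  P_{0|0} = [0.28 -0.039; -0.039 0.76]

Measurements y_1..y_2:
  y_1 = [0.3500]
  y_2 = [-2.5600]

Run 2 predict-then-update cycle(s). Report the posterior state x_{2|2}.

step 1: x^-=[3.9036, 2.0400]  P^-=[0.5013 0.2284; 0.2284 0.9100]  H_jac=[0.8863 0.4632]  S=[0.9665]  K=[0.5692; 0.6455]  nu=[-4.0545]  x^+=[1.5959, -0.5773]  P^+=[0.1882 -0.1267; -0.1267 0.5073]
step 2: x^-=[1.3996, -0.5773]  P^-=[0.3207 0.0548; 0.0548 0.6573]  H_jac=[0.9245 -0.3813]  S=[0.5210]  K=[0.5290; -0.3838]  nu=[-4.0740]  x^+=[-0.7554, 0.9863]  P^+=[0.1749 0.1605; 0.1605 0.5805]

x_post = [-0.7554, 0.9863]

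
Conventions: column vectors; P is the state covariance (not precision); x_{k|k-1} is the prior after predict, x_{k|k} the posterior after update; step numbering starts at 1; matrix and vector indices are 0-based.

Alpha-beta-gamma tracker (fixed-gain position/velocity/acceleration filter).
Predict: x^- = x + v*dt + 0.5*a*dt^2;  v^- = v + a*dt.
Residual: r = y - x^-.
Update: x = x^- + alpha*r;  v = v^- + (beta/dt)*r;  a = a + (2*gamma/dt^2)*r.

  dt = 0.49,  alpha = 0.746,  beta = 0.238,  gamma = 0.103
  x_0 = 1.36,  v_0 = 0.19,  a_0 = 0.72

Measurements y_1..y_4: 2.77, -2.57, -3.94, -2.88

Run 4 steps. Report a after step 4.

step 1: x_pred=1.5395  r=1.2305  x^+=2.4575  v^+=1.1405  a^+=1.7757
step 2: x_pred=3.2295  r=-5.7995  x^+=-1.0969  v^+=-0.8063  a^+=-3.2001
step 3: x_pred=-1.8762  r=-2.0638  x^+=-3.4158  v^+=-3.3768  a^+=-4.9708
step 4: x_pred=-5.6672  r=2.7872  x^+=-3.5879  v^+=-4.4587  a^+=-2.5795

a_post = -2.5795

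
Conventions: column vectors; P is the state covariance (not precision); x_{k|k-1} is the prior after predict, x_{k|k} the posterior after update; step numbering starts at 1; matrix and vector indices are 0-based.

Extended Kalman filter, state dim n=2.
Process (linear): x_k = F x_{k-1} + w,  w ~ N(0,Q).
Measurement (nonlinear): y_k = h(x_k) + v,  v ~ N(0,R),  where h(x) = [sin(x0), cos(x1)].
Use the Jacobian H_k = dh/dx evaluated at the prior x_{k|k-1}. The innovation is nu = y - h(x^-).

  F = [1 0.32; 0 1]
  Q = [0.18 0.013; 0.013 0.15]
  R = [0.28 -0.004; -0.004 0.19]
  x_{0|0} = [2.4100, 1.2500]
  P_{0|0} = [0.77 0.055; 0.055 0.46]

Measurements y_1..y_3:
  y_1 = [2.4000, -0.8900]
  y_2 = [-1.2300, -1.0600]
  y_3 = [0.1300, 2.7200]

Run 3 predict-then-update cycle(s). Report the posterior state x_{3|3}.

x_post = [2.9632, 0.4636]

step 1: x^-=[2.8100, 1.2500]  P^-=[1.0323 0.2152; 0.2152 0.6100]  H_jac=[-0.9455 0.0000; 0.0000 -0.9490]  S=[1.2029 0.1891; 0.1891 0.7393]  K=[-0.8002 -0.0716; -0.0480 -0.7707]  nu=[2.0745, -1.2053]  x^+=[1.2363, 2.0793]  P^+=[0.2367 0.0110; 0.0110 0.1541]
step 2: x^-=[1.9017, 2.0793]  P^-=[0.4394 0.0733; 0.0733 0.3041]  H_jac=[-0.3249 0.0000; 0.0000 -0.8735]  S=[0.3264 0.0168; 0.0168 0.4220]  K=[-0.4305 -0.1345; -0.0406 -0.6278]  nu=[-2.1757, -0.5731]  x^+=[2.9155, 2.5275]  P^+=[0.3694 0.0273; 0.0273 0.1364]
step 3: x^-=[3.7243, 2.5275]  P^-=[0.5808 0.0839; 0.0839 0.2864]  H_jac=[-0.8350 0.0000; 0.0000 -0.5762]  S=[0.6849 0.0364; 0.0364 0.2851]  K=[-0.7038 -0.0798; -0.0721 -0.5696]  nu=[0.6803, 3.5373]  x^+=[2.9632, 0.4636]  P^+=[0.2356 0.0214; 0.0214 0.1873]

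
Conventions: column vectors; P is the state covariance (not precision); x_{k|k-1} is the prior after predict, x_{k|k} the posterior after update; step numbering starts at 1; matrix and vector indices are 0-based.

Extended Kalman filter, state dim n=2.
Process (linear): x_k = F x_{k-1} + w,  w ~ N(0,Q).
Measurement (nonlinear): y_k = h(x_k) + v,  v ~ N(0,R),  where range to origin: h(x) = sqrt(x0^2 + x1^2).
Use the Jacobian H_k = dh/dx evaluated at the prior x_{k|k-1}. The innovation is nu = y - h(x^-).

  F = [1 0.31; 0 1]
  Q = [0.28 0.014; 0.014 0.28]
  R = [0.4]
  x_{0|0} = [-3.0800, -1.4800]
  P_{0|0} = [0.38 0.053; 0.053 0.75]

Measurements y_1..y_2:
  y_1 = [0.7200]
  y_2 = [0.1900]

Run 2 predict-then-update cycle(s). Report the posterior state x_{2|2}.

x_post = [-0.8193, 0.2255]

step 1: x^-=[-3.5388, -1.4800]  P^-=[0.7649 0.2995; 0.2995 1.0300]  H_jac=[-0.9226 -0.3858]  S=[1.4176]  K=[-0.5793; -0.4752]  nu=[-3.1158]  x^+=[-1.7337, 0.0008]  P^+=[0.2892 -0.0908; -0.0908 0.7098]
step 2: x^-=[-1.7335, 0.0008]  P^-=[0.5811 0.1432; 0.1432 0.9898]  H_jac=[-1.0000 0.0005]  S=[0.9809]  K=[-0.5923; -0.1456]  nu=[-1.5435]  x^+=[-0.8193, 0.2255]  P^+=[0.2369 0.0587; 0.0587 0.9690]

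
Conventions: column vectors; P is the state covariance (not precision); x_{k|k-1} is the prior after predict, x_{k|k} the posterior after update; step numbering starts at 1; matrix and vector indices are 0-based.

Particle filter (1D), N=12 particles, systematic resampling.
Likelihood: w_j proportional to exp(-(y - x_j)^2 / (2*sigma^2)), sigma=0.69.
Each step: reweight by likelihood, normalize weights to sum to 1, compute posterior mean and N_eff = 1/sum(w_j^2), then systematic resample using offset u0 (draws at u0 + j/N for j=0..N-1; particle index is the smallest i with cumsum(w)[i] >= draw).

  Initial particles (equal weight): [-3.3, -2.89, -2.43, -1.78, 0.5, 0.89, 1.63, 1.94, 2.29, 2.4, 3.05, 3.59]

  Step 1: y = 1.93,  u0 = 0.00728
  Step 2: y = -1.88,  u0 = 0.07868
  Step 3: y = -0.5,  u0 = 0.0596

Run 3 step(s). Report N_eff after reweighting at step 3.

step 1: w=[0.0000, 0.0000, 0.0000, 0.0000, 0.0269, 0.0741, 0.2098, 0.2306, 0.2013, 0.1829, 0.0618, 0.0128]  mean=2.0026  Neff=5.5154  idx=[4, 5, 6, 6, 7, 7, 7, 8, 8, 9, 9, 9]
step 2: w=[0.8901, 0.1080, 0.0008, 0.0008, 0.0001, 0.0001, 0.0001, 0.0000, 0.0000, 0.0000, 0.0000, 0.0000]  mean=0.5443  Neff=1.2438  idx=[0, 0, 0, 0, 0, 0, 0, 0, 0, 0, 1, 1]
step 3: w=[0.0930, 0.0930, 0.0930, 0.0930, 0.0930, 0.0930, 0.0930, 0.0930, 0.0930, 0.0930, 0.0349, 0.0349]  mean=0.5273  Neff=11.2420  idx=[0, 1, 2, 3, 4, 5, 6, 6, 7, 8, 9, 11]

N_eff = 11.2420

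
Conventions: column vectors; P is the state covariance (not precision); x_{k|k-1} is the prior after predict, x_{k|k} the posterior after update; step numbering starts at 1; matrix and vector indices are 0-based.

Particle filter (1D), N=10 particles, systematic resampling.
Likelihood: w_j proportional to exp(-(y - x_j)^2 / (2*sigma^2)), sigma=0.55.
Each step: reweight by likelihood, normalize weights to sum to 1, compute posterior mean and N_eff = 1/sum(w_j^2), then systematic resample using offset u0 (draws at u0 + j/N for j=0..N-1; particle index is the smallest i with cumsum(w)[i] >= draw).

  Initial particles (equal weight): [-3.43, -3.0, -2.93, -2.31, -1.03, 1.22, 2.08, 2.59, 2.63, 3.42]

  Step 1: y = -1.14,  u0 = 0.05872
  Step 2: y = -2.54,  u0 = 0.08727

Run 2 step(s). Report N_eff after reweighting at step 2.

step 1: w=[0.0002, 0.0030, 0.0046, 0.0952, 0.8969, 0.0001, 0.0000, 0.0000, 0.0000, 0.0000]  mean=-1.1667  Neff=1.2291  idx=[3, 4, 4, 4, 4, 4, 4, 4, 4, 4]
step 2: w=[0.8152, 0.0205, 0.0205, 0.0205, 0.0205, 0.0205, 0.0205, 0.0205, 0.0205, 0.0205]  mean=-2.0734  Neff=1.4963  idx=[0, 0, 0, 0, 0, 0, 0, 0, 4, 9]

N_eff = 1.4963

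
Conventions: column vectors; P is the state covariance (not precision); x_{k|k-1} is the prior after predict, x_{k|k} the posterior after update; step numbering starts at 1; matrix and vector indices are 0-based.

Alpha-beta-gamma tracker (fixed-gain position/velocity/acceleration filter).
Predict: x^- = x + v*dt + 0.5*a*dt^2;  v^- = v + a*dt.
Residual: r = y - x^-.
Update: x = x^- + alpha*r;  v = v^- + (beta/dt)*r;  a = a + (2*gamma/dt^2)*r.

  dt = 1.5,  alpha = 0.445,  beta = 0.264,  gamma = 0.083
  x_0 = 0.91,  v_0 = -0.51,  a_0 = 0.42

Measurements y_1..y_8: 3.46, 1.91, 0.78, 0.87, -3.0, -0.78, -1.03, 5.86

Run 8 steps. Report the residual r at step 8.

resid = 12.5752

step 1: x_pred=0.6175  r=2.8425  x^+=1.8824  v^+=0.6203  a^+=0.6297
step 2: x_pred=3.5213  r=-1.6113  x^+=2.8042  v^+=1.2813  a^+=0.5108
step 3: x_pred=5.3008  r=-4.5208  x^+=3.2891  v^+=1.2519  a^+=0.1773
step 4: x_pred=5.3663  r=-4.4963  x^+=3.3655  v^+=0.7265  a^+=-0.1544
step 5: x_pred=4.2814  r=-7.2814  x^+=1.0412  v^+=-0.7867  a^+=-0.6916
step 6: x_pred=-0.9170  r=0.1370  x^+=-0.8560  v^+=-1.8001  a^+=-0.6815
step 7: x_pred=-4.3228  r=3.2928  x^+=-2.8575  v^+=-2.2428  a^+=-0.4386
step 8: x_pred=-6.7152  r=12.5752  x^+=-1.1192  v^+=-0.6875  a^+=0.4892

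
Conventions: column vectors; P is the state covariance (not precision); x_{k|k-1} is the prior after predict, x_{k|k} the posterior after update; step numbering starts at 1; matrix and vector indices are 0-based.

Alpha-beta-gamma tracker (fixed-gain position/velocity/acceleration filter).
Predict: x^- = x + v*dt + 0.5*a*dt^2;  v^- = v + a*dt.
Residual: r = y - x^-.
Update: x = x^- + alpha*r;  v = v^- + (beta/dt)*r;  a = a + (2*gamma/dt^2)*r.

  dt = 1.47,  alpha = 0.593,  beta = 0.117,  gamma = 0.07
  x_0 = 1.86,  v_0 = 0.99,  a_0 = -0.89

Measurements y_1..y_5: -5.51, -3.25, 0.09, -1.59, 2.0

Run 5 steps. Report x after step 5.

x_post = -3.4555

step 1: x_pred=2.3537  r=-7.8637  x^+=-2.3095  v^+=-0.9442  a^+=-1.3995
step 2: x_pred=-5.2095  r=1.9595  x^+=-4.0475  v^+=-2.8455  a^+=-1.2725
step 3: x_pred=-9.6052  r=9.6952  x^+=-3.8560  v^+=-3.9444  a^+=-0.6444
step 4: x_pred=-10.3504  r=8.7604  x^+=-5.1555  v^+=-4.1944  a^+=-0.0768
step 5: x_pred=-11.4043  r=13.4043  x^+=-3.4555  v^+=-3.2404  a^+=0.7916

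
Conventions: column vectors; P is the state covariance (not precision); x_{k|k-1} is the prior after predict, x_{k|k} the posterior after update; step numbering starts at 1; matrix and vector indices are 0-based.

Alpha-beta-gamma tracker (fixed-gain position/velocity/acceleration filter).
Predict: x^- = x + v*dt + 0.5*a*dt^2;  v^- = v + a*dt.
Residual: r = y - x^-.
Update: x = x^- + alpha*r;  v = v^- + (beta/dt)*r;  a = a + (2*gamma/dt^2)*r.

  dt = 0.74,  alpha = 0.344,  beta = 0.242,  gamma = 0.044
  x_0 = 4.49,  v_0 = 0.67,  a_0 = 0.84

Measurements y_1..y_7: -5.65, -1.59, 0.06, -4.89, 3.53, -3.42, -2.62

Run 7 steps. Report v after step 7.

v_post = 1.5746

step 1: x_pred=5.2158  r=-10.8658  x^+=1.4780  v^+=-2.2618  a^+=-0.9061
step 2: x_pred=-0.4439  r=-1.1461  x^+=-0.8381  v^+=-3.3072  a^+=-1.0903
step 3: x_pred=-3.5840  r=3.6440  x^+=-2.3305  v^+=-2.9223  a^+=-0.5047
step 4: x_pred=-4.6312  r=-0.2588  x^+=-4.7202  v^+=-3.3805  a^+=-0.5463
step 5: x_pred=-7.3713  r=10.9013  x^+=-3.6213  v^+=-0.2197  a^+=1.2055
step 6: x_pred=-3.4538  r=0.0338  x^+=-3.4422  v^+=0.6834  a^+=1.2110
step 7: x_pred=-2.6049  r=-0.0151  x^+=-2.6101  v^+=1.5746  a^+=1.2085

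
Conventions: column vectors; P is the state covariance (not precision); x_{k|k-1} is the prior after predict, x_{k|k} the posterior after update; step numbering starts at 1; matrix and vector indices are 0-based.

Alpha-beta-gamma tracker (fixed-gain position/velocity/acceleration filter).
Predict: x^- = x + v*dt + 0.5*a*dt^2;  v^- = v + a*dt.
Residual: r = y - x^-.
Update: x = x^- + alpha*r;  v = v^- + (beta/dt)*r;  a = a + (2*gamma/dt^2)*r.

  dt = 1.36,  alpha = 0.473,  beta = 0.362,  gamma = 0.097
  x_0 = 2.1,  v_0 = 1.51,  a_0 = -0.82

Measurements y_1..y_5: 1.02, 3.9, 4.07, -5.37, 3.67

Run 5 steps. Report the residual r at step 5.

resid = 11.0072

step 1: x_pred=3.3953  r=-2.3753  x^+=2.2718  v^+=-0.2374  a^+=-1.0691
step 2: x_pred=0.9601  r=2.9399  x^+=2.3507  v^+=-0.9089  a^+=-0.7608
step 3: x_pred=0.4110  r=3.6590  x^+=2.1417  v^+=-0.9696  a^+=-0.3770
step 4: x_pred=0.4743  r=-5.8443  x^+=-2.2900  v^+=-3.0380  a^+=-0.9900
step 5: x_pred=-7.3372  r=11.0072  x^+=-2.1308  v^+=-1.4545  a^+=0.1645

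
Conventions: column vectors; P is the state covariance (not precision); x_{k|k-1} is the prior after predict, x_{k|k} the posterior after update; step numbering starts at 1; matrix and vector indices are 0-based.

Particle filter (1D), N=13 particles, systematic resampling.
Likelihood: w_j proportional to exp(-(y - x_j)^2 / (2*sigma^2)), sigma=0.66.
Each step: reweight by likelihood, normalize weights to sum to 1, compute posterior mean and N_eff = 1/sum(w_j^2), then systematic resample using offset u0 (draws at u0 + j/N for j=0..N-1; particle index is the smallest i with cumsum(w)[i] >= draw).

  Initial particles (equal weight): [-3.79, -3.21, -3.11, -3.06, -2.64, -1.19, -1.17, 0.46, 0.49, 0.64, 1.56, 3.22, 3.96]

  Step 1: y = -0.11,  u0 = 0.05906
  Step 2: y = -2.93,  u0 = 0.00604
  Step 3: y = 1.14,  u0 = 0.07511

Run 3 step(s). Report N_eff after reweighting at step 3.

N_eff = 12.9661

step 1: w=[0.0000, 0.0000, 0.0000, 0.0000, 0.0003, 0.1068, 0.1122, 0.2807, 0.2696, 0.2137, 0.0166, 0.0000, 0.0000]  mean=0.1646  Neff=4.5158  idx=[5, 6, 6, 7, 7, 7, 8, 8, 8, 8, 9, 9, 9]
step 2: w=[0.3514, 0.3242, 0.3242, 0.0000, 0.0000, 0.0000, 0.0000, 0.0000, 0.0000, 0.0000, 0.0000, 0.0000, 0.0000]  mean=-1.1768  Neff=2.9965  idx=[0, 0, 0, 0, 0, 1, 1, 1, 1, 2, 2, 2, 2]
step 3: w=[0.0719, 0.0719, 0.0719, 0.0719, 0.0719, 0.0800, 0.0800, 0.0800, 0.0800, 0.0800, 0.0800, 0.0800, 0.0800]  mean=-1.1772  Neff=12.9661  idx=[1, 2, 3, 4, 5, 6, 7, 8, 9, 10, 11, 12, 12]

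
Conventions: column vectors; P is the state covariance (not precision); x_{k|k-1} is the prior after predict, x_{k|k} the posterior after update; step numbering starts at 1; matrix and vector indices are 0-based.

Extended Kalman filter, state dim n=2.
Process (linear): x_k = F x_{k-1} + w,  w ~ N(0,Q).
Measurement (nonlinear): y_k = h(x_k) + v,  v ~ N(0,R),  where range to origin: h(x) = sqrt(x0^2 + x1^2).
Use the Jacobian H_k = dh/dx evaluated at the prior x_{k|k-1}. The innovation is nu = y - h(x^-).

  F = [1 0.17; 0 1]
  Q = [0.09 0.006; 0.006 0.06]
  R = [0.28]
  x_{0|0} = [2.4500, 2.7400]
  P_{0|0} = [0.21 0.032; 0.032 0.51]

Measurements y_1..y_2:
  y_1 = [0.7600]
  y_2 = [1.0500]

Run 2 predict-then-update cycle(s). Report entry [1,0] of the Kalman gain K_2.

K[1,0] = 0.2681

step 1: x^-=[2.9158, 2.7400]  P^-=[0.3256 0.1247; 0.1247 0.5700]  H_jac=[0.7287 0.6848]  S=[0.8447]  K=[0.3820; 0.5697]  nu=[-3.2412]  x^+=[1.6776, 0.8935]  P^+=[0.2023 -0.0591; -0.0591 0.2959]
step 2: x^-=[1.8295, 0.8935]  P^-=[0.2808 -0.0028; -0.0028 0.3559]  H_jac=[0.8986 0.4389]  S=[0.5730]  K=[0.4381; 0.2681]  nu=[-0.9860]  x^+=[1.3975, 0.6292]  P^+=[0.1708 -0.0701; -0.0701 0.3147]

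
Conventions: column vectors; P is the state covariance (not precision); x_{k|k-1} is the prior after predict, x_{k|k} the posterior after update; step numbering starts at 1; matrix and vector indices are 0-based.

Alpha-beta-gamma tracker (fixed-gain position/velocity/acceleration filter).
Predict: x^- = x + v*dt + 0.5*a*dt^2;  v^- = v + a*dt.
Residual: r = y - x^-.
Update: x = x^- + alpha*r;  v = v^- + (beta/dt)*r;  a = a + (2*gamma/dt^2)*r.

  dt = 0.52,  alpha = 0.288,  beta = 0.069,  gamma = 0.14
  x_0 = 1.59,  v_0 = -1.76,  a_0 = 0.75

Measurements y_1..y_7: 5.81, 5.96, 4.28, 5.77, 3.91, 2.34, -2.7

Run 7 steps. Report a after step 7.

step 1: x_pred=0.7762  r=5.0338  x^+=2.2259  v^+=-0.7021  a^+=5.9625
step 2: x_pred=2.6670  r=3.2930  x^+=3.6154  v^+=2.8354  a^+=9.3724
step 3: x_pred=6.3569  r=-2.0769  x^+=5.7588  v^+=7.4335  a^+=7.2217
step 4: x_pred=10.6006  r=-4.8306  x^+=9.2094  v^+=10.5478  a^+=2.2197
step 5: x_pred=14.9943  r=-11.0843  x^+=11.8020  v^+=10.2312  a^+=-9.2582
step 6: x_pred=15.8706  r=-13.5306  x^+=11.9738  v^+=3.6216  a^+=-23.2691
step 7: x_pred=10.7110  r=-13.4110  x^+=6.8486  v^+=-10.2579  a^+=-37.1563

a_post = -37.1563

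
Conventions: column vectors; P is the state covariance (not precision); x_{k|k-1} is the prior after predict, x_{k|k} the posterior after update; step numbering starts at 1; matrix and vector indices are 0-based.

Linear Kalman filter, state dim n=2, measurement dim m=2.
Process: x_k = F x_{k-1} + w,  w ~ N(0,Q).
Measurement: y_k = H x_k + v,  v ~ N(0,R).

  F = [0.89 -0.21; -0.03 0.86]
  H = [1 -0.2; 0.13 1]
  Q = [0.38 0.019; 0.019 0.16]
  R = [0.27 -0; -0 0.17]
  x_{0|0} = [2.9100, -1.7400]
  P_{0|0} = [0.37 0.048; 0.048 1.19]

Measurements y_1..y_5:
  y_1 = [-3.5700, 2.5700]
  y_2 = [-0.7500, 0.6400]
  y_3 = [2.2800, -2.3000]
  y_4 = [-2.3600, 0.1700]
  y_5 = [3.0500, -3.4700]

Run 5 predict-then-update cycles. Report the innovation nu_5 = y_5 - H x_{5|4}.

step 1: x^-=[2.9553, -1.5837]  P^-=[0.7076 -0.1688; -0.1688 1.0380]  S=[1.0866 -0.2800; -0.2800 1.1761]  K=[0.7089 0.1035; -0.1318 0.8326]  nu=[-6.8420, 3.7695]  x^+=[-1.5051, 2.4566]  P^+=[0.1900 -0.0071; -0.0071 0.1425]
step 2: x^-=[-1.8554, 2.1579]  P^-=[0.5394 -0.0173; -0.0173 0.2659]  S=[0.8270 0.0001; 0.0001 0.4405]  K=[0.6565 0.1198; -0.0853 0.5985]  nu=[1.5370, -1.2767]  x^+=[-0.9994, 1.2627]  P^+=[0.1767 -0.0026; -0.0026 0.1021]
step 3: x^-=[-1.1546, 1.1159]  P^-=[0.5255 -0.0062; -0.0062 0.2358]  S=[0.8074 0.0151; 0.0151 0.4131]  K=[0.6500 0.1266; -0.0768 0.5717]  nu=[3.6578, -3.2658]  x^+=[0.8094, -1.0320]  P^+=[0.1752 -0.0013; -0.0013 0.0974]
step 4: x^-=[0.9371, -0.9118]  P^-=[0.5236 -0.0042; -0.0042 0.2322]  S=[0.8046 0.0175; 0.0175 0.4100]  K=[0.6490 0.1280; -0.0753 0.5683]  nu=[-3.4795, 0.9600]  x^+=[-1.1983, -0.1041]  P^+=[0.1750 -0.0010; -0.0010 0.0967]
step 5: x^-=[-1.0446, -0.0536]  P^-=[0.5233 -0.0039; -0.0039 0.2318]  S=[0.8041 0.0179; 0.0179 0.4096]  K=[0.6489 0.1282; -0.0751 0.5679]  nu=[4.0839, -3.2806]  x^+=[1.1847, -2.2234]  P^+=[0.1750 -0.0010; -0.0010 0.0967]

innov = [4.0839, -3.2806]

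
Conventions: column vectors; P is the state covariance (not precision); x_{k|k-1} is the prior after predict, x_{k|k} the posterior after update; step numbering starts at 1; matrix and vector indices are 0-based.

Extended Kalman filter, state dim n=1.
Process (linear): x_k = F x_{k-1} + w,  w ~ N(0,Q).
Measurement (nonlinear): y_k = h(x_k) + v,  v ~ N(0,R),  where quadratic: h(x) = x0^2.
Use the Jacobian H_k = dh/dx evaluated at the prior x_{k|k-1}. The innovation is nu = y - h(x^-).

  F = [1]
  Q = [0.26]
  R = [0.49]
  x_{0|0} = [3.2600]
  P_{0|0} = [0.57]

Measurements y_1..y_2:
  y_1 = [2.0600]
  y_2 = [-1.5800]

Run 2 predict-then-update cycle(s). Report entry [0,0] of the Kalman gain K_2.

K[0,0] = 0.2279

step 1: x^-=[3.2600]  P^-=[0.8300]  H_jac=[6.5200]  S=[35.7736]  K=[0.1513]  nu=[-8.5676]  x^+=[1.9639]  P^+=[0.0114]
step 2: x^-=[1.9639]  P^-=[0.2714]  H_jac=[3.9279]  S=[4.6768]  K=[0.2279]  nu=[-5.4371]  x^+=[0.7248]  P^+=[0.0284]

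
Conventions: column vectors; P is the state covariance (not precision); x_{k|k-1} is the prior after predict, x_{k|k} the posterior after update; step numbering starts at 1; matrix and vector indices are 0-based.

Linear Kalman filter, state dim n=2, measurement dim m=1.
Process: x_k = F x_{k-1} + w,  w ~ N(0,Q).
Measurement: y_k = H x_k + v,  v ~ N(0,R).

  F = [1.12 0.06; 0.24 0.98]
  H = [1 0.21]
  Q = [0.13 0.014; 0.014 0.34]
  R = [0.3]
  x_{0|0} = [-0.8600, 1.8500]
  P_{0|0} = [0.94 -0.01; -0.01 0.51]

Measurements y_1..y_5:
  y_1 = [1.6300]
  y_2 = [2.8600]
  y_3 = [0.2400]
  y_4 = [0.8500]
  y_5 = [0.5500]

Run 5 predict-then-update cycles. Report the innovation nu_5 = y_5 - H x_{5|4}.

step 1: x^-=[-0.8522, 1.6066]  P^-=[1.3096 0.2855; 0.2855 0.8792]  S=[1.7683]  K=[0.7745; 0.2659]  nu=[2.1448]  x^+=[0.8090, 2.1769]  P^+=[0.2489 -0.0786; -0.0786 0.7542]
step 2: x^-=[1.0367, 2.3275]  P^-=[0.4343 0.0378; 0.0378 1.0417]  S=[0.7961]  K=[0.5555; 0.3223]  nu=[1.3346]  x^+=[1.7780, 2.7576]  P^+=[0.1886 -0.1047; -0.1047 0.9590]
step 3: x^-=[2.1568, 3.1292]  P^-=[0.3560 0.0047; 0.0047 1.2227]  S=[0.7119]  K=[0.5015; 0.3672]  nu=[-2.5740]  x^+=[0.8661, 2.1840]  P^+=[0.1770 -0.1264; -0.1264 1.1267]
step 4: x^-=[1.1010, 2.3481]  P^-=[0.3391 -0.0128; -0.0128 1.3728]  S=[0.6943]  K=[0.4845; 0.3968]  nu=[-0.7442]  x^+=[0.7405, 2.0528]  P^+=[0.1761 -0.1463; -0.1463 1.2634]
step 5: x^-=[0.9525, 2.1895]  P^-=[0.3358 -0.0270; -0.0270 1.4947]  S=[0.6903]  K=[0.4782; 0.4155]  nu=[-0.8623]  x^+=[0.5402, 1.8312]  P^+=[0.1779 -0.1642; -0.1642 1.3755]

innov = [-0.8623]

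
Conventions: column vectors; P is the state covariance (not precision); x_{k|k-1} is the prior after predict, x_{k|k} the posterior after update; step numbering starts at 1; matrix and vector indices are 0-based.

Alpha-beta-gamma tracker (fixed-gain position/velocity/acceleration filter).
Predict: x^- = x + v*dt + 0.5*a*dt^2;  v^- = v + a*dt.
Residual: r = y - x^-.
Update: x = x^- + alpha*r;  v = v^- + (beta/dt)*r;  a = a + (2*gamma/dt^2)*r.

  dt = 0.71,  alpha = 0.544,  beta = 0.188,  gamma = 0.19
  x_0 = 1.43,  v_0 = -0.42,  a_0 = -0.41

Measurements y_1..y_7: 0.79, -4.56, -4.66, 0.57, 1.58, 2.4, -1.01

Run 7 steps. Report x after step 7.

x_post = 3.8972

step 1: x_pred=1.0285  r=-0.2385  x^+=0.8987  v^+=-0.7742  a^+=-0.5898
step 2: x_pred=0.2004  r=-4.7604  x^+=-2.3893  v^+=-2.4535  a^+=-4.1782
step 3: x_pred=-5.1843  r=0.5243  x^+=-4.8991  v^+=-5.2812  a^+=-3.7830
step 4: x_pred=-9.6022  r=10.1722  x^+=-4.0685  v^+=-5.2736  a^+=3.8851
step 5: x_pred=-6.8335  r=8.4135  x^+=-2.2566  v^+=-0.2874  a^+=10.2273
step 6: x_pred=0.1172  r=2.2828  x^+=1.3590  v^+=7.5785  a^+=11.9482
step 7: x_pred=9.7513  r=-10.7613  x^+=3.8972  v^+=13.2122  a^+=3.8361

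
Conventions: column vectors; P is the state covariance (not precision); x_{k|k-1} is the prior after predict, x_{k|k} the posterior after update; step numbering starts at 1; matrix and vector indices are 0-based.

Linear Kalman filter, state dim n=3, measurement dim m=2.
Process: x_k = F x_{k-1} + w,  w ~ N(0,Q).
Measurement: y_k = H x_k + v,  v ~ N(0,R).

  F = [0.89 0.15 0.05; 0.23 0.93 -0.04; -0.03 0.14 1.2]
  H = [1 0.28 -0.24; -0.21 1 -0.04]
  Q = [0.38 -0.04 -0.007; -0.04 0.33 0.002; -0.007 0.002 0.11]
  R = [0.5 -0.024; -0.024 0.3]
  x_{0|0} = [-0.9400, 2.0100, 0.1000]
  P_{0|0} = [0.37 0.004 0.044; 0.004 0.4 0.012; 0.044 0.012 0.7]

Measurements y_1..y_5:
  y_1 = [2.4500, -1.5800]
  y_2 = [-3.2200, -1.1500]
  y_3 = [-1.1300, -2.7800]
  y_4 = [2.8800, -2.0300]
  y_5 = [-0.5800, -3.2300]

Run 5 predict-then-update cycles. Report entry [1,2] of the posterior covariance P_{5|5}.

step 1: x^-=[-0.5301, 1.6491, 0.4296]  P^-=[0.6890 0.0930 0.0832; 0.0930 0.6967 0.0435; 0.0832 0.0435 1.1270]  S=[1.3148 0.1147; 0.1147 0.9877]  K=[0.5389 -0.1183; 0.1531 0.6660; -0.1329 -0.0039]  nu=[2.6215, -3.3232]  x^+=[1.2758, -0.1630, 0.0942]  P^+=[0.3079 0.0233 0.1753; 0.0233 0.2043 0.0830; 0.1753 0.0830 1.1037]
step 2: x^-=[1.1157, 0.1381, 0.0520]  P^-=[0.6543 0.0685 0.2606; 0.0685 0.5253 0.1143; 0.2606 0.1143 1.7186]  S=[1.1924 0.0407; 0.0407 0.8234]  K=[0.5165 -0.1218; 0.1371 0.6082; -0.1003 -0.0061]  nu=[-4.3619, -1.0517]  x^+=[-1.0091, -1.0994, 0.4961]  P^+=[0.3291 0.0330 0.3214; 0.0330 0.1916 0.1363; 0.3214 0.1363 1.7065]
step 3: x^-=[-1.0382, -1.2744, 0.4717]  P^-=[0.6887 0.0769 0.4628; 0.0769 0.5139 0.1834; 0.4628 0.1834 2.5938]  S=[1.1747 0.0313; 0.0313 0.8092]  K=[0.5134 -0.1264; 0.1345 0.6008; -0.0918 -0.0182]  nu=[0.3783, -1.7048]  x^+=[-0.6285, -2.2478, 0.4680]  P^+=[0.3702 0.0481 0.5162; 0.0481 0.1955 0.2085; 0.5162 0.2085 2.5836]
step 4: x^-=[-0.8731, -2.2537, 0.2657]  P^-=[0.7460 0.0954 0.7376; 0.0954 0.5184 0.2757; 0.7376 0.2757 3.8670]  S=[1.1717 0.0298; 0.0298 0.8077]  K=[0.5117 -0.1313; 0.1336 0.5984; -0.0957 -0.0384]  nu=[4.4479, 0.0510]  x^+=[1.3963, -1.6290, -0.1620]  P^+=[0.4292 0.0701 0.7911; 0.0701 0.2035 0.3111; 0.7911 0.3111 3.8549]
step 5: x^-=[0.9903, -1.1873, -0.4644]  P^-=[0.8280 0.1225 1.1274; 0.1225 0.5272 0.4056; 1.1274 0.4056 5.7124]  S=[1.1713 0.0297; 0.0297 0.8078]  K=[0.5087 -0.1381; 0.1324 0.5957; -0.1092 -0.0699]  nu=[-1.3493, -1.8533]  x^+=[0.5599, -2.4701, -0.1875]  P^+=[0.5137 0.1016 1.1853; 0.1016 0.2152 0.4583; 1.1853 0.4583 5.6940]

P_post[1,2] = 0.4583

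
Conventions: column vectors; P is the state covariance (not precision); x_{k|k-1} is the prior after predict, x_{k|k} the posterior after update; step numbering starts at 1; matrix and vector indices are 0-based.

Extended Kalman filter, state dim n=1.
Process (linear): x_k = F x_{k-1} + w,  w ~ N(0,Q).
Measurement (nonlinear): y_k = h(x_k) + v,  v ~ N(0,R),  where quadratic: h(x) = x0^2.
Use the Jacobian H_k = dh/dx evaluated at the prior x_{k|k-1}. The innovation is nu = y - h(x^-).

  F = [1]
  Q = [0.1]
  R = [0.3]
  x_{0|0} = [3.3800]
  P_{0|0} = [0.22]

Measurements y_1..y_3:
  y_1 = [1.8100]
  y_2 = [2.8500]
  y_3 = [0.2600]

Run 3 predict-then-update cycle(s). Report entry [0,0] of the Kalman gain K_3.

K[0,0] = 0.2357

step 1: x^-=[3.3800]  P^-=[0.3200]  H_jac=[6.7600]  S=[14.9232]  K=[0.1450]  nu=[-9.6144]  x^+=[1.9863]  P^+=[0.0064]
step 2: x^-=[1.9863]  P^-=[0.1064]  H_jac=[3.9727]  S=[1.9797]  K=[0.2136]  nu=[-1.0956]  x^+=[1.7524]  P^+=[0.0161]
step 3: x^-=[1.7524]  P^-=[0.1161]  H_jac=[3.5047]  S=[1.7264]  K=[0.2357]  nu=[-2.8108]  x^+=[1.0897]  P^+=[0.0202]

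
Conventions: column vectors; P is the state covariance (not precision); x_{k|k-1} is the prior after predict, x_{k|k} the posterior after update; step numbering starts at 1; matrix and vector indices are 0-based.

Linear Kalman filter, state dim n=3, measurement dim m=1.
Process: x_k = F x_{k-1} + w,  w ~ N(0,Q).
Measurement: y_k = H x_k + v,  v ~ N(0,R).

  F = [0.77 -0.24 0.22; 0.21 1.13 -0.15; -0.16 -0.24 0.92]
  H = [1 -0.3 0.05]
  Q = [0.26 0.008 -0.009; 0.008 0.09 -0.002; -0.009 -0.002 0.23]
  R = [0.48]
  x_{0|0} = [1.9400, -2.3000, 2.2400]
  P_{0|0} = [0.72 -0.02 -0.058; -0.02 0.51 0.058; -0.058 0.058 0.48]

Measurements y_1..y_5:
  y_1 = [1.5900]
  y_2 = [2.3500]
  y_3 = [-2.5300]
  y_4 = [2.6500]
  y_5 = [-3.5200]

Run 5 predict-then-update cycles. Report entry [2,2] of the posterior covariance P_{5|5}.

P_post[2,2] = 0.9817

step 1: x^-=[2.5386, -2.5276, 2.3024]  P^-=[0.7211 -0.0256 -0.0232; -0.0256 0.7583 -0.1763; -0.0232 -0.1763 0.6740]  S=[1.2894]  K=[0.5643; -0.2031; 0.0492]  nu=[-1.8220]  x^+=[1.5104, -2.1575, 2.2128]  P^+=[0.3105 0.1222 -0.0590; 0.1222 0.7051 -0.1634; -0.0590 -0.1634 0.6709]
step 2: x^-=[2.1676, -2.4527, 2.3119]  P^-=[0.4693 -0.0974 0.1163; -0.0974 1.1362 -0.5131; 0.1163 -0.5131 0.9453]  S=[1.1394]  K=[0.4426; -0.4072; 0.2786]  nu=[-0.6690]  x^+=[1.8715, -2.1803, 2.1255]  P^+=[0.2461 0.1079 -0.0242; 0.1079 0.9473 -0.3838; -0.0242 -0.3838 0.8569]
step 3: x^-=[2.4319, -2.3896, 2.1793]  P^-=[0.4943 -0.2565 0.2616; -0.2565 1.5126 -0.8285; 0.2616 -0.8285 1.2010]  S=[1.3184]  K=[0.4432; -0.5702; 0.4325]  nu=[-5.7877]  x^+=[-0.1335, 0.9104, -0.3238]  P^+=[0.2353 0.0767 0.0088; 0.0767 1.0840 -0.5034; 0.0088 -0.5034 0.9544]
step 4: x^-=[-0.3925, 1.0493, -0.4950]  P^-=[0.5360 -0.3604 0.3501; -0.3604 1.7126 -0.9929; 0.3501 -0.9929 1.3319]  S=[1.4545]  K=[0.4549; -0.6352; 0.4913]  nu=[3.3820]  x^+=[1.1459, -1.0989, 1.1665]  P^+=[0.2350 0.0598 0.0251; 0.0598 1.1258 -0.5390; 0.0251 -0.5390 0.9809]
step 5: x^-=[1.4027, -1.1761, 1.1536]  P^-=[0.5550 -0.3978 0.3810; -0.3978 1.7694 -1.0387; 0.3810 -1.0387 1.3663]  S=[1.5056]  K=[0.4605; -0.6513; 0.5054]  nu=[-5.3332]  x^+=[-1.0534, 2.2973, -1.5419]  P^+=[0.2357 0.0538 0.0306; 0.0538 1.1308 -0.5431; 0.0306 -0.5431 0.9817]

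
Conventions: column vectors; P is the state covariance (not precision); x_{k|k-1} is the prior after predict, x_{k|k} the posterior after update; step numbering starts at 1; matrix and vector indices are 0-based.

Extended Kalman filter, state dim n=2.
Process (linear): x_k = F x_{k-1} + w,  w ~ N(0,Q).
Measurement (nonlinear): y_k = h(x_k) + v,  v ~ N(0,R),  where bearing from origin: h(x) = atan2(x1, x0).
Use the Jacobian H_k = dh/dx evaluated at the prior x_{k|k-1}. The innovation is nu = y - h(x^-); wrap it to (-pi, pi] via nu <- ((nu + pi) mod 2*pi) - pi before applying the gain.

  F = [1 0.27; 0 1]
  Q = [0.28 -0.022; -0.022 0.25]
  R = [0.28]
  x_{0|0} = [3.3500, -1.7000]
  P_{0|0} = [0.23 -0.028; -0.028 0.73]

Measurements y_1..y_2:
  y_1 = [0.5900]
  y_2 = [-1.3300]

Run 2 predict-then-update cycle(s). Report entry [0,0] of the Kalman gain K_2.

step 1: x^-=[2.8910, -1.7000]  P^-=[0.5481 0.1471; 0.1471 0.9800]  H_jac=[0.1511 0.2570]  S=[0.3687]  K=[0.3272; 0.7435]  nu=[1.1216]  x^+=[3.2580, -0.8661]  P^+=[0.5086 0.0574; 0.0574 0.7762]
step 2: x^-=[3.0242, -0.8661]  P^-=[0.8762 0.2450; 0.2450 1.0262]  H_jac=[0.0875 0.3056]  S=[0.3957]  K=[0.3830; 0.8468]  nu=[-1.0511]  x^+=[2.6216, -1.7562]  P^+=[0.8181 0.1166; 0.1166 0.7425]

K[0,0] = 0.3830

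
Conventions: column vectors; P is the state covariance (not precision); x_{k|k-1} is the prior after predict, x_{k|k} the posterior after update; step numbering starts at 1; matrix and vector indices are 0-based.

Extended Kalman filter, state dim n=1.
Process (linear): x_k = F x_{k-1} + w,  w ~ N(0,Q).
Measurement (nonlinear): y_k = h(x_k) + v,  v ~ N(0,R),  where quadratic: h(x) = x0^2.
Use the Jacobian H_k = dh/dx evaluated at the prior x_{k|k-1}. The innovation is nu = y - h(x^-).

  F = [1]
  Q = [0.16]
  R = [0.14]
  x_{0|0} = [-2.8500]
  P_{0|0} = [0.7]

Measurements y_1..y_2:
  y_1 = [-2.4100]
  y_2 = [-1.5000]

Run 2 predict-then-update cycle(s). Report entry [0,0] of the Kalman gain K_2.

K[0,0] = -0.4092

step 1: x^-=[-2.8500]  P^-=[0.8600]  H_jac=[-5.7000]  S=[28.0814]  K=[-0.1746]  nu=[-10.5325]  x^+=[-1.0114]  P^+=[0.0043]
step 2: x^-=[-1.0114]  P^-=[0.1643]  H_jac=[-2.0228]  S=[0.8122]  K=[-0.4092]  nu=[-2.5229]  x^+=[0.0209]  P^+=[0.0283]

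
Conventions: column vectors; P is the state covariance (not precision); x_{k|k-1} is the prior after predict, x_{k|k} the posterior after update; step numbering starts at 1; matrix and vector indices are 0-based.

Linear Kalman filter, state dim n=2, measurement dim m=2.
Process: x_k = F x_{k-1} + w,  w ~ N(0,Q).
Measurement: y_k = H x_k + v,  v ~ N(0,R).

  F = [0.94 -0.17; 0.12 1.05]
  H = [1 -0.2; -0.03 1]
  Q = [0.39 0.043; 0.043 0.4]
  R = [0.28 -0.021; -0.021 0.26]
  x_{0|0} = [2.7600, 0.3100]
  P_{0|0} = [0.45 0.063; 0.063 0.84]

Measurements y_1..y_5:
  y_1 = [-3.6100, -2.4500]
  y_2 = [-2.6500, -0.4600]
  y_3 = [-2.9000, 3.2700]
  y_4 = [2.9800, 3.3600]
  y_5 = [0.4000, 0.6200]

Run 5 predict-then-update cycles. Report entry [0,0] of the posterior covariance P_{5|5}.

P_post[0,0] = 0.1883

step 1: x^-=[2.5417, 0.6567]  P^-=[0.7918 0.0047; 0.0047 1.3485]  S=[1.1238 -0.3097; -0.3097 1.6089]  K=[0.7397 0.1305; -0.0051 0.8371]  nu=[-6.0204, -3.0304]  x^+=[-2.3070, -1.8492]  P^+=[0.2093 0.0247; 0.0247 0.2185]
step 2: x^-=[-1.8542, -2.2185]  P^-=[0.5734 0.0515; 0.0515 0.6501]  S=[0.8588 -0.1164; -0.1164 0.9075]  K=[0.6725 0.1240; 0.0055 0.7154]  nu=[-1.2395, 1.7029]  x^+=[-2.4765, -1.0072]  P^+=[0.1905 0.0238; 0.0238 0.1866]
step 3: x^-=[-2.1567, -1.3547]  P^-=[0.5561 0.0542; 0.0542 0.6145]  S=[0.8390 -0.1060; -0.1060 0.8717]  K=[0.6656 0.1240; 0.0071 0.7039]  nu=[-1.0143, 4.5600]  x^+=[-2.2662, 1.8478]  P^+=[0.1885 0.0239; 0.0239 0.1836]
step 4: x^-=[-2.4444, 1.6683]  P^-=[0.5542 0.0546; 0.0546 0.6111]  S=[0.8368 -0.1049; -0.1049 0.8684]  K=[0.6648 0.1241; 0.0073 0.7028]  nu=[5.7580, 1.6184]  x^+=[1.5844, 2.8478]  P^+=[0.1883 0.0239; 0.0239 0.1833]
step 5: x^-=[1.0052, 3.1803]  P^-=[0.5541 0.0547; 0.0547 0.6108]  S=[0.8366 -0.1048; -0.1048 0.8680]  K=[0.6647 0.1241; 0.0073 0.7027]  nu=[0.0308, -2.5301]  x^+=[0.7118, 1.4027]  P^+=[0.1883 0.0240; 0.0240 0.1833]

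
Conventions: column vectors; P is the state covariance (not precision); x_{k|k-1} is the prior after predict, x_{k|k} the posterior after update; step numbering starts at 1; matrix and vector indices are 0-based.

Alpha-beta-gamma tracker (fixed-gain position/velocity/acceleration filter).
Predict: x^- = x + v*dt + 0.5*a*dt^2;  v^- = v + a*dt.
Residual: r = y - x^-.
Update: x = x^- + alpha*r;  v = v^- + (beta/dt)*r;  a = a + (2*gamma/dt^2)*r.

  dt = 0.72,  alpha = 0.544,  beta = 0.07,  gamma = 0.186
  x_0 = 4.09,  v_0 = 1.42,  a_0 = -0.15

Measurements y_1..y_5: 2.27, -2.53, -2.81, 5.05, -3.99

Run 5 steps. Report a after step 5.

step 1: x_pred=5.0735  r=-2.8035  x^+=3.5484  v^+=1.0394  a^+=-2.1618
step 2: x_pred=3.7365  r=-6.2665  x^+=0.3275  v^+=-1.1263  a^+=-6.6586
step 3: x_pred=-2.2093  r=-0.6007  x^+=-2.5361  v^+=-5.9788  a^+=-7.0896
step 4: x_pred=-8.6785  r=13.7285  x^+=-1.2102  v^+=-9.7486  a^+=2.7619
step 5: x_pred=-7.5133  r=3.5233  x^+=-5.5966  v^+=-7.4176  a^+=5.2902

a_post = 5.2902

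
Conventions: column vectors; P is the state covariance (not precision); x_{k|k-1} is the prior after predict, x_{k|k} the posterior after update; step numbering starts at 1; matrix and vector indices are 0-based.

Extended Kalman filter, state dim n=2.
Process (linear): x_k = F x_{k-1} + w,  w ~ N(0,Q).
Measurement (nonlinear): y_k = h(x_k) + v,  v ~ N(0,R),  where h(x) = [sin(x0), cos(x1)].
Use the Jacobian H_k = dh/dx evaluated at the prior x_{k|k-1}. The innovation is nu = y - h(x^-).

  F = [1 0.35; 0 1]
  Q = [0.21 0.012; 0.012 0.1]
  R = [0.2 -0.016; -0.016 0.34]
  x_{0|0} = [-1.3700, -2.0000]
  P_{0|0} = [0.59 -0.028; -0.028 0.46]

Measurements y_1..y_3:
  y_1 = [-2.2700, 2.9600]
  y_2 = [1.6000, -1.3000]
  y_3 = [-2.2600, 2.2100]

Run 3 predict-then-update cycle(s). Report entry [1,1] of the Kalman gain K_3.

step 1: x^-=[-2.0700, -2.0000]  P^-=[0.8367 0.1450; 0.1450 0.5600]  H_jac=[-0.4787 0.0000; 0.0000 0.9093]  S=[0.3918 -0.0791; -0.0791 0.8030]  K=[-1.0094 0.0647; -0.0501 0.6292]  nu=[-1.3920, 3.3761]  x^+=[-0.4463, 0.1940]  P^+=[0.4239 0.0420; 0.0420 0.2361]
step 2: x^-=[-0.3784, 0.1940]  P^-=[0.6922 0.1366; 0.1366 0.3361]  H_jac=[0.9292 0.0000; 0.0000 -0.1927]  S=[0.7977 -0.0405; -0.0405 0.3525]  K=[0.8072 0.0180; 0.1507 -0.1665]  nu=[1.9695, -2.2812]  x^+=[1.1704, 0.8706]  P^+=[0.1734 0.0353; 0.0353 0.3062]
step 3: x^-=[1.4751, 0.8706]  P^-=[0.4457 0.1545; 0.1545 0.4062]  H_jac=[0.0956 0.0000; 0.0000 -0.7647]  S=[0.2041 -0.0273; -0.0273 0.5776]  K=[0.1825 -0.1959; 0.0004 -0.5378]  nu=[-3.2554, 1.5656]  x^+=[0.5743, 0.0272]  P^+=[0.4147 0.0909; 0.0909 0.2391]

K[1,1] = -0.5378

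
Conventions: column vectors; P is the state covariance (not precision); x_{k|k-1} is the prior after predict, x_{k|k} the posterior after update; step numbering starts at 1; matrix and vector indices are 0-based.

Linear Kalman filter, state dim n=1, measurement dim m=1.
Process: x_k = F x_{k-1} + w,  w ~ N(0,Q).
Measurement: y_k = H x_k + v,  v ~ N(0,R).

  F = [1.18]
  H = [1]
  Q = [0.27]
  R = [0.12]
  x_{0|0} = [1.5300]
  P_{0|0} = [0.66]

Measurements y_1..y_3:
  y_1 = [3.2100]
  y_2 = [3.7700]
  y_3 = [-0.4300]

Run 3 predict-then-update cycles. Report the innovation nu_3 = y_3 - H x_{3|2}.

step 1: x^-=[1.8054]  P^-=[1.1890]  S=[1.3090]  K=[0.9083]  nu=[1.4046]  x^+=[3.0812]  P^+=[0.1090]
step 2: x^-=[3.6359]  P^-=[0.4218]  S=[0.5418]  K=[0.7785]  nu=[0.1341]  x^+=[3.7403]  P^+=[0.0934]
step 3: x^-=[4.4135]  P^-=[0.4001]  S=[0.5201]  K=[0.7693]  nu=[-4.8435]  x^+=[0.6876]  P^+=[0.0923]

innov = [-4.8435]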